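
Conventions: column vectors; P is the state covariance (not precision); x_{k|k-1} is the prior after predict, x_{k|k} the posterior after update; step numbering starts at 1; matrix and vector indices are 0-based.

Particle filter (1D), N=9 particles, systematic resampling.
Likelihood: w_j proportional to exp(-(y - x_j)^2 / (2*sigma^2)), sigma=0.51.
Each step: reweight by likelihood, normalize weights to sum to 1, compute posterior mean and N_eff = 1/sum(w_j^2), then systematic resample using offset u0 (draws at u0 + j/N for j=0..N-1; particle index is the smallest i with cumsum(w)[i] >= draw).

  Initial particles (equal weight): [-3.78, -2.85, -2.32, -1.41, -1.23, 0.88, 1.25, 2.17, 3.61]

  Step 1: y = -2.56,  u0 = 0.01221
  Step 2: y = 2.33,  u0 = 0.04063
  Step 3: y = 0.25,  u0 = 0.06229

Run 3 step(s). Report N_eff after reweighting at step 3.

step 1: w=[0.0299, 0.4442, 0.4674, 0.0411, 0.0174, 0.0000, 0.0000, 0.0000, 0.0000]  mean=-2.5427  Neff=2.3884  idx=[0, 1, 1, 1, 1, 2, 2, 2, 2]
step 2: w=[0.0000, 0.0000, 0.0000, 0.0000, 0.0000, 0.2500, 0.2500, 0.2500, 0.2500]  mean=-2.3200  Neff=4.0004  idx=[5, 5, 6, 6, 6, 7, 7, 8, 8]
step 3: w=[0.1111, 0.1111, 0.1111, 0.1111, 0.1111, 0.1111, 0.1111, 0.1111, 0.1111]  mean=-2.3200  Neff=9.0000  idx=[0, 1, 2, 3, 4, 5, 6, 7, 8]

N_eff = 9.0000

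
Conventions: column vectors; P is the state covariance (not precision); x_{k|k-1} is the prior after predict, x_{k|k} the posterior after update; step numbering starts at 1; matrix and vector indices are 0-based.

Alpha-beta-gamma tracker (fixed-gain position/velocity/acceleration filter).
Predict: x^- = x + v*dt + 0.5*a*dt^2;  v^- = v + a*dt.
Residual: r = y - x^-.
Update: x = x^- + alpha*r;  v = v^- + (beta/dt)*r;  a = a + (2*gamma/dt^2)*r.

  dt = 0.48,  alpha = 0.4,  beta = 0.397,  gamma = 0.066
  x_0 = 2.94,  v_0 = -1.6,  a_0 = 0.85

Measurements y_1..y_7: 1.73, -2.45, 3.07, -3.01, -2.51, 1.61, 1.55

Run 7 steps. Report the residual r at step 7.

step 1: x_pred=2.2699  r=-0.5399  x^+=2.0540  v^+=-1.6386  a^+=0.5407
step 2: x_pred=1.3297  r=-3.7797  x^+=-0.1822  v^+=-4.5052  a^+=-1.6248
step 3: x_pred=-2.5318  r=5.6018  x^+=-0.2911  v^+=-0.6519  a^+=1.5846
step 4: x_pred=-0.4215  r=-2.5885  x^+=-1.4569  v^+=-2.0322  a^+=0.1016
step 5: x_pred=-2.4207  r=-0.0893  x^+=-2.4564  v^+=-2.0574  a^+=0.0504
step 6: x_pred=-3.4381  r=5.0481  x^+=-1.4189  v^+=2.1420  a^+=2.9425
step 7: x_pred=-0.0517  r=1.6017  x^+=0.5890  v^+=4.8792  a^+=3.8602

resid = 1.6017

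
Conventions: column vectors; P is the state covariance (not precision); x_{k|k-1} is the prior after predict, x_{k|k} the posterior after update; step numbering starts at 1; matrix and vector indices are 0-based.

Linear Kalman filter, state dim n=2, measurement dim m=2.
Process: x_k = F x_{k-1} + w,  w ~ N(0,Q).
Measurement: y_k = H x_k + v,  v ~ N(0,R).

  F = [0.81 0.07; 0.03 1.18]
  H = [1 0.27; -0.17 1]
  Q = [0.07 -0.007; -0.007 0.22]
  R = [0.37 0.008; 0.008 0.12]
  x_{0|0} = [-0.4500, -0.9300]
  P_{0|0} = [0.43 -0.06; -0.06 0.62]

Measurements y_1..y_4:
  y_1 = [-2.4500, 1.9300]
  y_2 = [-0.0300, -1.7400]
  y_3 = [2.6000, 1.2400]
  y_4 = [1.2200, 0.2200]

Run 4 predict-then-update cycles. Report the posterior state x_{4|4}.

step 1: x^-=[-0.4296, -1.1109]  P^-=[0.3484 -0.0028; -0.0028 1.0794]  S=[0.7955 0.2375; 0.2375 1.2105]  K=[0.4804 -0.1455; 0.1024 0.8721]  nu=[-1.7205, 2.9679]  x^+=[-1.6880, 1.3010]  P^+=[0.1723 0.0157; 0.0157 0.1081]
step 2: x^-=[-1.2762, 1.4845]  P^-=[0.1854 0.0211; 0.0211 0.3718]  S=[0.5939 0.0970; 0.0970 0.4900]  K=[0.3361 -0.0877; 0.0846 0.7348]  nu=[0.8454, -3.4415]  x^+=[-0.6901, -0.9726]  P^+=[0.1202 0.0126; 0.0126 0.0910]
step 3: x^-=[-0.6271, -1.1684]  P^-=[0.1508 0.0155; 0.0155 0.3477]  S=[0.5545 0.0910; 0.0910 0.4668]  K=[0.2924 -0.0787; 0.0784 0.7239]  nu=[3.5425, 2.3018]  x^+=[0.2275, 0.7757]  P^+=[0.1047 0.0107; 0.0107 0.0893]
step 4: x^-=[0.2386, 0.9222]  P^-=[0.1403 0.0132; 0.0132 0.3452]  S=[0.5426 0.0899; 0.0899 0.4648]  K=[0.2779 -0.0768; 0.0762 0.7232]  nu=[0.7324, -0.6616]  x^+=[0.4929, 0.4995]  P^+=[0.0995 0.0099; 0.0099 0.0891]

x_post = [0.4929, 0.4995]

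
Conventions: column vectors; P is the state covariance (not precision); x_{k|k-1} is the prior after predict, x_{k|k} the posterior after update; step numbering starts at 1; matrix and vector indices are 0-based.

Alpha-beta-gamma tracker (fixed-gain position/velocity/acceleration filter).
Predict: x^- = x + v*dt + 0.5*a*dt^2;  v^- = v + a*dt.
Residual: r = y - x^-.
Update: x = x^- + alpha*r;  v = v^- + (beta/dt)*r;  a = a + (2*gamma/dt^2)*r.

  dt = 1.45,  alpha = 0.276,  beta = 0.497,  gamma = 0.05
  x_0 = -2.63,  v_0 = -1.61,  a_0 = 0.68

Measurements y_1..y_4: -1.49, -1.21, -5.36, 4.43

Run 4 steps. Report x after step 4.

x_post = 2.1139

step 1: x_pred=-4.2496  r=2.7596  x^+=-3.4880  v^+=0.3219  a^+=0.8113
step 2: x_pred=-2.1684  r=0.9584  x^+=-1.9039  v^+=1.8267  a^+=0.8568
step 3: x_pred=1.6456  r=-7.0056  x^+=-0.2879  v^+=0.6679  a^+=0.5236
step 4: x_pred=1.2310  r=3.1990  x^+=2.1139  v^+=2.5237  a^+=0.6758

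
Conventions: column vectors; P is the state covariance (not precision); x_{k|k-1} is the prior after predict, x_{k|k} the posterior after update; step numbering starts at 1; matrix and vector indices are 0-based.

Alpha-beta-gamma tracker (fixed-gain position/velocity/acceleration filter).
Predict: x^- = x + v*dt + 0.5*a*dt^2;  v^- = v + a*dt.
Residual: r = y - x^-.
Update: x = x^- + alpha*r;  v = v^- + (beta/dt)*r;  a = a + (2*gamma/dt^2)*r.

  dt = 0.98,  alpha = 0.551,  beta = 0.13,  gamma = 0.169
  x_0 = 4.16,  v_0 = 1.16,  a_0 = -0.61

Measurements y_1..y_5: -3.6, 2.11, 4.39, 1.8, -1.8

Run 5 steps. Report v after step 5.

step 1: x_pred=5.0039  r=-8.6039  x^+=0.2631  v^+=-0.5791  a^+=-3.6380
step 2: x_pred=-2.0514  r=4.1614  x^+=0.2415  v^+=-3.5924  a^+=-2.1735
step 3: x_pred=-4.3227  r=8.7127  x^+=0.4780  v^+=-4.5666  a^+=0.8928
step 4: x_pred=-3.5685  r=5.3685  x^+=-0.6105  v^+=-2.9795  a^+=2.7822
step 5: x_pred=-2.1943  r=0.3943  x^+=-1.9771  v^+=-0.2006  a^+=2.9210

v_post = -0.2006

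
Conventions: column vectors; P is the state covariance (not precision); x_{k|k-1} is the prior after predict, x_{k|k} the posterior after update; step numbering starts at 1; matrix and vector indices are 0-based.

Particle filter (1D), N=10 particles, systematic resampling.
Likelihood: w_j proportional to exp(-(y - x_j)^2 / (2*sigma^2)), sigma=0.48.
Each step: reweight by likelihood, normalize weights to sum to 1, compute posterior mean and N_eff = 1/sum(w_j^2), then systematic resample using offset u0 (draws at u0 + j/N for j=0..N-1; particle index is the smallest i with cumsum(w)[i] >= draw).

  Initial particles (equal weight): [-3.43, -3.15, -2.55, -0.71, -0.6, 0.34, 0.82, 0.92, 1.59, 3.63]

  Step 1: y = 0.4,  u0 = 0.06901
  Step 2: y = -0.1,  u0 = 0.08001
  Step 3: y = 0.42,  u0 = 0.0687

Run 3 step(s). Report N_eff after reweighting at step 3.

step 1: w=[0.0000, 0.0000, 0.0000, 0.0280, 0.0464, 0.4034, 0.2772, 0.2261, 0.0188, 0.0000]  mean=0.5546  Neff=3.4013  idx=[4, 5, 5, 5, 5, 6, 6, 7, 7, 7]
step 2: w=[0.1513, 0.1710, 0.1710, 0.1710, 0.1710, 0.0415, 0.0415, 0.0272, 0.0272, 0.0272]  mean=0.2849  Neff=6.8707  idx=[0, 1, 1, 2, 2, 3, 4, 4, 6, 9]
step 3: w=[0.0126, 0.1189, 0.1189, 0.1189, 0.1189, 0.1189, 0.1189, 0.1189, 0.0852, 0.0701]  mean=0.4097  Neff=8.9889  idx=[1, 2, 3, 3, 4, 5, 6, 7, 8, 9]

N_eff = 8.9889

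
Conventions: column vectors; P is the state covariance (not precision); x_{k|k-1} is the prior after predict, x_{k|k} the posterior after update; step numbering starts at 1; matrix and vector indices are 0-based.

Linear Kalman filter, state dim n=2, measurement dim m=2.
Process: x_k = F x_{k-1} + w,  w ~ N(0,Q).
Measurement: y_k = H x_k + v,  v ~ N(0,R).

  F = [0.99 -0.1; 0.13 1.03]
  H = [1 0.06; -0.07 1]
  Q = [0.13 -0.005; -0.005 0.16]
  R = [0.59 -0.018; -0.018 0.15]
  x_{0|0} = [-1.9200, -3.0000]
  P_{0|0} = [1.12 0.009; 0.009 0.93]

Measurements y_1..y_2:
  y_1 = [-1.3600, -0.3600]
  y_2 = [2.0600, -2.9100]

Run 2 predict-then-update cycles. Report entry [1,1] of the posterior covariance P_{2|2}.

P_post[1,1] = 0.1006

step 1: x^-=[-1.6008, -3.3396]  P^-=[1.2352 0.0524; 0.0524 1.1680]  S=[1.8357 0.0178; 0.0178 1.3167]  K=[0.6749 -0.0350; 0.0582 0.8835]  nu=[0.4412, 2.8675]  x^+=[-1.4034, -0.7805]  P^+=[0.3982 0.0105; 0.0105 0.1322]
step 2: x^-=[-1.3113, -0.9864]  P^-=[0.5195 0.0432; 0.0432 0.3098]  S=[1.1158 0.0072; 0.0072 0.4563]  K=[0.4679 0.0075; 0.0510 0.6715]  nu=[3.4305, -2.0154]  x^+=[0.2786, -2.1647]  P^+=[0.2752 0.0120; 0.0120 0.1006]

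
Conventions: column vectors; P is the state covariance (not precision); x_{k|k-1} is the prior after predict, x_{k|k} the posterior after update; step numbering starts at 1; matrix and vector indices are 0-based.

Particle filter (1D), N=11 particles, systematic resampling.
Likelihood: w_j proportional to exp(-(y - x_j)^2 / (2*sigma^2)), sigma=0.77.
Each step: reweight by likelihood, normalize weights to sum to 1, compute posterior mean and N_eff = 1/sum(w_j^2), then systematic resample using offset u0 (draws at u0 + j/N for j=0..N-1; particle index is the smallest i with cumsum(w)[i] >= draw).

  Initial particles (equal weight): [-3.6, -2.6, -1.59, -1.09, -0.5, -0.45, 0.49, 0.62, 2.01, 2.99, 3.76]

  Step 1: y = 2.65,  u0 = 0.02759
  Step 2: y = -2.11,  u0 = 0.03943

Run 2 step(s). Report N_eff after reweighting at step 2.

step 1: w=[0.0000, 0.0000, 0.0000, 0.0000, 0.0001, 0.0001, 0.0097, 0.0153, 0.3505, 0.4491, 0.1752]  mean=2.7199  Neff=2.8127  idx=[8, 8, 8, 8, 9, 9, 9, 9, 9, 10, 10]
step 2: w=[0.2498, 0.2498, 0.2498, 0.2498, 0.0001, 0.0001, 0.0001, 0.0001, 0.0001, 0.0000, 0.0000]  mean=2.0106  Neff=4.0049  idx=[0, 0, 0, 1, 1, 1, 2, 2, 3, 3, 3]

N_eff = 4.0049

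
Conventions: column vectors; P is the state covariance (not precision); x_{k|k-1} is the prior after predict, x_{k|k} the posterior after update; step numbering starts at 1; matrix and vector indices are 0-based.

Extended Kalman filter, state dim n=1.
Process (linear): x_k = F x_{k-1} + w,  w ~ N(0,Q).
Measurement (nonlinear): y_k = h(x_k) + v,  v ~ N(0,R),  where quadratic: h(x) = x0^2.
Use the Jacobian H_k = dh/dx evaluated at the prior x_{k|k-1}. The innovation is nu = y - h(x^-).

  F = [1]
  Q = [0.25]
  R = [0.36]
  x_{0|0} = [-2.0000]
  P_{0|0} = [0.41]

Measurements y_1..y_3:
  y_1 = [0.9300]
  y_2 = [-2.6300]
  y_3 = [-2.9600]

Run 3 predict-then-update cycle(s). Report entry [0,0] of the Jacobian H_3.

step 1: x^-=[-2.0000]  P^-=[0.6600]  H_jac=[-4.0000]  S=[10.9200]  K=[-0.2418]  nu=[-3.0700]  x^+=[-1.2578]  P^+=[0.0218]
step 2: x^-=[-1.2578]  P^-=[0.2718]  H_jac=[-2.5156]  S=[2.0798]  K=[-0.3287]  nu=[-4.2121]  x^+=[0.1267]  P^+=[0.0470]
step 3: x^-=[0.1267]  P^-=[0.2970]  H_jac=[0.2535]  S=[0.3791]  K=[0.1986]  nu=[-2.9761]  x^+=[-0.4644]  P^+=[0.2821]

H_jac[0,0] = 0.2535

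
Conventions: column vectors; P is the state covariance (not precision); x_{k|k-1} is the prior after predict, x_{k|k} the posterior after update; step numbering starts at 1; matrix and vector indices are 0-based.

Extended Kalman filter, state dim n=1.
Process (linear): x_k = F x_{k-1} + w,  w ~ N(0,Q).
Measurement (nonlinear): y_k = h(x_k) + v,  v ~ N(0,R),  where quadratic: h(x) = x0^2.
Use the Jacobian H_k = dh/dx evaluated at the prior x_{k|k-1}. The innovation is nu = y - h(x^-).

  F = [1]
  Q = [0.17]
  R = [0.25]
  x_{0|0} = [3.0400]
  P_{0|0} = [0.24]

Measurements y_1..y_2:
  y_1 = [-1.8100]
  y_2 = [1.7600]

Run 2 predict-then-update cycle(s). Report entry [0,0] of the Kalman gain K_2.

step 1: x^-=[3.0400]  P^-=[0.4100]  H_jac=[6.0800]  S=[15.4062]  K=[0.1618]  nu=[-11.0516]  x^+=[1.2518]  P^+=[0.0067]
step 2: x^-=[1.2518]  P^-=[0.1767]  H_jac=[2.5036]  S=[1.3573]  K=[0.3259]  nu=[0.1930]  x^+=[1.3147]  P^+=[0.0325]

K[0,0] = 0.3259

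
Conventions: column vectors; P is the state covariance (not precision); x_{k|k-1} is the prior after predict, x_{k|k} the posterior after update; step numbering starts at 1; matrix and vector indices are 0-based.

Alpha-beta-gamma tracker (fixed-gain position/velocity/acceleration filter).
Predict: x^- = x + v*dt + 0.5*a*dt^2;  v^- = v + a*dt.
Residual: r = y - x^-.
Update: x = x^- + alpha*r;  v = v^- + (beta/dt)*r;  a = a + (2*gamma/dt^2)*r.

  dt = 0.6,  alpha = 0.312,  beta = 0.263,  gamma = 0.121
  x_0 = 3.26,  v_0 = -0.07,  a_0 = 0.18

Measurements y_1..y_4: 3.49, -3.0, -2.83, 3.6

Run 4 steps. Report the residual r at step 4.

step 1: x_pred=3.2504  r=0.2396  x^+=3.3252  v^+=0.1430  a^+=0.3411
step 2: x_pred=3.4724  r=-6.4724  x^+=1.4530  v^+=-2.4894  a^+=-4.0098
step 3: x_pred=-0.7624  r=-2.0676  x^+=-1.4075  v^+=-5.8016  a^+=-5.3997
step 4: x_pred=-5.8604  r=9.4604  x^+=-2.9087  v^+=-4.8946  a^+=0.9598

resid = 9.4604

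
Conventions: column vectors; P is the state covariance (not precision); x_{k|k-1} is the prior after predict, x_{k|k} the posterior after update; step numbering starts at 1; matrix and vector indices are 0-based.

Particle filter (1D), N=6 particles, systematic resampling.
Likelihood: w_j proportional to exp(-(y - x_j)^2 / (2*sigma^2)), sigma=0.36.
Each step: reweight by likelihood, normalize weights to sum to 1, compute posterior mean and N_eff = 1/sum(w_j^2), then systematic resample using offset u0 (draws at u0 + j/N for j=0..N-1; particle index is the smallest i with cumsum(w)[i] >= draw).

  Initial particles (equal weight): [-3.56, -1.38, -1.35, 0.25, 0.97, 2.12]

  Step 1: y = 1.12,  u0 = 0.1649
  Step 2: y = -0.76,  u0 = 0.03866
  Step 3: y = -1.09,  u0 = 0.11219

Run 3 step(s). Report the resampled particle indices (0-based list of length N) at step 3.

resampled_idx = [0, 1, 2, 3, 4, 5]

step 1: w=[0.0000, 0.0000, 0.0000, 0.0544, 0.9244, 0.0213]  mean=0.9553  Neff=1.1657  idx=[4, 4, 4, 4, 4, 5]
step 2: w=[0.2000, 0.2000, 0.2000, 0.2000, 0.2000, 0.0000]  mean=0.9700  Neff=5.0000  idx=[0, 1, 1, 2, 3, 4]
step 3: w=[0.1667, 0.1667, 0.1667, 0.1667, 0.1667, 0.1667]  mean=0.9700  Neff=6.0000  idx=[0, 1, 2, 3, 4, 5]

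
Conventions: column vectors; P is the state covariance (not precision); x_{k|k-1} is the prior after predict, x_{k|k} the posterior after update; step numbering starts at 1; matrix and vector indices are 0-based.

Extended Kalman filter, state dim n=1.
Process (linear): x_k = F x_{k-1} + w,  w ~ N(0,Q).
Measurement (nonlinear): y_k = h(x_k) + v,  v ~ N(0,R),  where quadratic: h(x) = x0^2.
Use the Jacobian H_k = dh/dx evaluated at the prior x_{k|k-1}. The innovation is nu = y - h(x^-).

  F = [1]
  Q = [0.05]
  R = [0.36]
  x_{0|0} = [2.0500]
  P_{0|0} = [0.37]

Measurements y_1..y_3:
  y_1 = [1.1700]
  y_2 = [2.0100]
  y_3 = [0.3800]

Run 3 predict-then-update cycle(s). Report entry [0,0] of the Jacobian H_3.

H_jac[0,0] = 2.7786

step 1: x^-=[2.0500]  P^-=[0.4200]  H_jac=[4.1000]  S=[7.4202]  K=[0.2321]  nu=[-3.0325]  x^+=[1.3463]  P^+=[0.0204]
step 2: x^-=[1.3463]  P^-=[0.0704]  H_jac=[2.6925]  S=[0.8702]  K=[0.2178]  nu=[0.1976]  x^+=[1.3893]  P^+=[0.0291]
step 3: x^-=[1.3893]  P^-=[0.0791]  H_jac=[2.7786]  S=[0.9708]  K=[0.2264]  nu=[-1.5501]  x^+=[1.0383]  P^+=[0.0293]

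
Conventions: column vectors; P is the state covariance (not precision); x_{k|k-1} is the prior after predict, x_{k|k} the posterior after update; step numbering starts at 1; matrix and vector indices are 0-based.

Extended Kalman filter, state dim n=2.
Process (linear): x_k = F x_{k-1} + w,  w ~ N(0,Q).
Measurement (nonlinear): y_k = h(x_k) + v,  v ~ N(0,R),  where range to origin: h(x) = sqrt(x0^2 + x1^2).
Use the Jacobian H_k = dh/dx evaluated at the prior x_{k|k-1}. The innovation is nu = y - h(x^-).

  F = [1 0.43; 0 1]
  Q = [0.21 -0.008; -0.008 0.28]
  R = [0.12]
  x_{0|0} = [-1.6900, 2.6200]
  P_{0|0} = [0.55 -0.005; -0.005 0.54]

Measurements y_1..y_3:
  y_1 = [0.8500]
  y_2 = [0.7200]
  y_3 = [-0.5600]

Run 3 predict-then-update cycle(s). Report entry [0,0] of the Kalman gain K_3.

K[0,0] = 0.8705

step 1: x^-=[-0.5634, 2.6200]  P^-=[0.8555 0.2192; 0.2192 0.8200]  H_jac=[-0.2102 0.9777]  S=[0.8515]  K=[0.0404; 0.8874]  nu=[-1.8299]  x^+=[-0.6374, 0.9962]  P^+=[0.8542 0.1886; 0.1886 0.1495]
step 2: x^-=[-0.2091, 0.9962]  P^-=[1.2540 0.2449; 0.2449 0.4295]  H_jac=[-0.2054 0.9787]  S=[0.4858]  K=[-0.0368; 0.7617]  nu=[-0.2979]  x^+=[-0.1981, 0.7693]  P^+=[1.2534 0.2585; 0.2585 0.1477]
step 3: x^-=[0.1327, 0.7693]  P^-=[1.7130 0.3140; 0.3140 0.4277]  H_jac=[0.1700 0.9854]  S=[0.6900]  K=[0.8705; 0.6881]  nu=[-1.3406]  x^+=[-1.0343, -0.1533]  P^+=[1.1902 -0.0993; -0.0993 0.1009]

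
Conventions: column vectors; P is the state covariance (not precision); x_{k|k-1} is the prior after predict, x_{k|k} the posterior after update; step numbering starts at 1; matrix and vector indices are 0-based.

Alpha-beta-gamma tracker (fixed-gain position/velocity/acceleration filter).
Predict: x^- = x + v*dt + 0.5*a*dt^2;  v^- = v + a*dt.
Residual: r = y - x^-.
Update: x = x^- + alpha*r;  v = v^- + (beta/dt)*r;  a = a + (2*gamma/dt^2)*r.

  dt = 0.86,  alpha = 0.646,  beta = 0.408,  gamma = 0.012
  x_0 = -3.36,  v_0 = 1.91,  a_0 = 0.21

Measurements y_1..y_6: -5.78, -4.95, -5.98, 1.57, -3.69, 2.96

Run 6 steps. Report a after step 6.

a_post = 0.2287

step 1: x_pred=-1.6397  r=-4.1403  x^+=-4.3143  v^+=0.1264  a^+=0.0756
step 2: x_pred=-4.1777  r=-0.7723  x^+=-4.6766  v^+=-0.1750  a^+=0.0506
step 3: x_pred=-4.8084  r=-1.1716  x^+=-5.5652  v^+=-0.6873  a^+=0.0126
step 4: x_pred=-6.1517  r=7.7217  x^+=-1.1635  v^+=2.9868  a^+=0.2631
step 5: x_pred=1.5025  r=-5.1925  x^+=-1.8519  v^+=0.7497  a^+=0.0946
step 6: x_pred=-1.1721  r=4.1321  x^+=1.4972  v^+=2.7914  a^+=0.2287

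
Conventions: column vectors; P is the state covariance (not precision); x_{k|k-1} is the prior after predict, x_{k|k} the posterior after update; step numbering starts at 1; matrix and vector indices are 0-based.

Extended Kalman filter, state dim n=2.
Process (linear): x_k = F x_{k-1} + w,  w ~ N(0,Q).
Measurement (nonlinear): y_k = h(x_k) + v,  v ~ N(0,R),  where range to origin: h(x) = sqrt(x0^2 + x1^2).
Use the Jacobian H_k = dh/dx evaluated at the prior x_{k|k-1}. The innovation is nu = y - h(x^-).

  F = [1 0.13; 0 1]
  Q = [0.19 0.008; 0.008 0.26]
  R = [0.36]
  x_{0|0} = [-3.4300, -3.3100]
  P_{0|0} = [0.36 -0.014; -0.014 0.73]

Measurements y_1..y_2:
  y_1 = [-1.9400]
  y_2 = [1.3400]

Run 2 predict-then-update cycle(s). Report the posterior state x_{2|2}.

x_post = [-0.9252, 0.9375]

step 1: x^-=[-3.8603, -3.3100]  P^-=[0.5587 0.0889; 0.0889 0.9900]  H_jac=[-0.7591 -0.6509]  S=[1.1893]  K=[-0.4053; -0.5986]  nu=[-7.0251]  x^+=[-1.0132, 0.8951]  P^+=[0.3634 -0.1996; -0.1996 0.5639]
step 2: x^-=[-0.8968, 0.8951]  P^-=[0.5110 -0.1183; -0.1183 0.8239]  H_jac=[-0.7078 0.7064]  S=[1.1454]  K=[-0.3887; 0.5812]  nu=[0.0729]  x^+=[-0.9252, 0.9375]  P^+=[0.3379 0.1405; 0.1405 0.4369]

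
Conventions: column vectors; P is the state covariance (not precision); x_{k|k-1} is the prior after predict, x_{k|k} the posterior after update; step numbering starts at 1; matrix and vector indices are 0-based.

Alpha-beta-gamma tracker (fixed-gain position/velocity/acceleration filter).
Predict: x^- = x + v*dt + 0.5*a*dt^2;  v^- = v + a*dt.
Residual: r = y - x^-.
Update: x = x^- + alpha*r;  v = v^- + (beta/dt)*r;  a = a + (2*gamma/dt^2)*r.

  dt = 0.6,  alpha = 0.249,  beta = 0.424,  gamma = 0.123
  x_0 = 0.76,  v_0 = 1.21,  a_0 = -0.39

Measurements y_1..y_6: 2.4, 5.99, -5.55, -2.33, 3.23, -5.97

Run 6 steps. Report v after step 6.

v_post = -5.5114

step 1: x_pred=1.4158  r=0.9842  x^+=1.6609  v^+=1.6715  a^+=0.2825
step 2: x_pred=2.7146  r=3.2754  x^+=3.5302  v^+=4.1556  a^+=2.5207
step 3: x_pred=6.4773  r=-12.0273  x^+=3.4825  v^+=-2.8312  a^+=-5.6979
step 4: x_pred=0.7581  r=-3.0881  x^+=-0.0108  v^+=-8.4323  a^+=-7.8082
step 5: x_pred=-6.4757  r=9.7057  x^+=-4.0589  v^+=-6.2585  a^+=-1.1760
step 6: x_pred=-8.0257  r=2.0557  x^+=-7.5138  v^+=-5.5114  a^+=0.2288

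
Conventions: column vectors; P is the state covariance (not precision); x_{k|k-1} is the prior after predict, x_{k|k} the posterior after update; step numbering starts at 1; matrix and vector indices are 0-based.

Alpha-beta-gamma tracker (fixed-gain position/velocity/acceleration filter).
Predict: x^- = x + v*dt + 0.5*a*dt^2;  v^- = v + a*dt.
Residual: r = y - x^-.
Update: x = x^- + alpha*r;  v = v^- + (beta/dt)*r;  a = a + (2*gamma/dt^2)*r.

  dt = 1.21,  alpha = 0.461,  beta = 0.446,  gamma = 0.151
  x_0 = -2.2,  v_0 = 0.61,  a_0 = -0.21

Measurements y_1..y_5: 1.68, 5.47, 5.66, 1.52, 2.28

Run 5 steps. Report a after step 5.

step 1: x_pred=-1.6156  r=3.2956  x^+=-0.0963  v^+=1.5707  a^+=0.4698
step 2: x_pred=2.1481  r=3.3219  x^+=3.6795  v^+=3.3636  a^+=1.1550
step 3: x_pred=8.5949  r=-2.9349  x^+=7.2419  v^+=3.6793  a^+=0.5496
step 4: x_pred=12.0962  r=-10.5762  x^+=7.2206  v^+=0.4460  a^+=-1.6319
step 5: x_pred=6.5656  r=-4.2856  x^+=4.5900  v^+=-3.1083  a^+=-2.5159

a_post = -2.5159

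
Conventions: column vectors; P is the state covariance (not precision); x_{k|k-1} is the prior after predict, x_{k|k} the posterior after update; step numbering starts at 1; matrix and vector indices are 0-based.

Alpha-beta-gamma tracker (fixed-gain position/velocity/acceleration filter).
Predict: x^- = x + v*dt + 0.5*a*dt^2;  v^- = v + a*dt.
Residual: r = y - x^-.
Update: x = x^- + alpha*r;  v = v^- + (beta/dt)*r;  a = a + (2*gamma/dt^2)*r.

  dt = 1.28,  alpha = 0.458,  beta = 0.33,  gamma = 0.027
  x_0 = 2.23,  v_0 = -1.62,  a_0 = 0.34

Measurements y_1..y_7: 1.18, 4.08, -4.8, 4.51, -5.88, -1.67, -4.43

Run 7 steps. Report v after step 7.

step 1: x_pred=0.4349  r=0.7451  x^+=0.7762  v^+=-0.9927  a^+=0.3646
step 2: x_pred=-0.1959  r=4.2759  x^+=1.7625  v^+=0.5763  a^+=0.5055
step 3: x_pred=2.9142  r=-7.7142  x^+=-0.6189  v^+=-0.7655  a^+=0.2512
step 4: x_pred=-1.3929  r=5.9029  x^+=1.3106  v^+=1.0779  a^+=0.4458
step 5: x_pred=3.0555  r=-8.9355  x^+=-1.0369  v^+=-0.6552  a^+=0.1513
step 6: x_pred=-1.7516  r=0.0816  x^+=-1.7142  v^+=-0.4405  a^+=0.1540
step 7: x_pred=-2.1519  r=-2.2781  x^+=-3.1953  v^+=-0.8307  a^+=0.0789

v_post = -0.8307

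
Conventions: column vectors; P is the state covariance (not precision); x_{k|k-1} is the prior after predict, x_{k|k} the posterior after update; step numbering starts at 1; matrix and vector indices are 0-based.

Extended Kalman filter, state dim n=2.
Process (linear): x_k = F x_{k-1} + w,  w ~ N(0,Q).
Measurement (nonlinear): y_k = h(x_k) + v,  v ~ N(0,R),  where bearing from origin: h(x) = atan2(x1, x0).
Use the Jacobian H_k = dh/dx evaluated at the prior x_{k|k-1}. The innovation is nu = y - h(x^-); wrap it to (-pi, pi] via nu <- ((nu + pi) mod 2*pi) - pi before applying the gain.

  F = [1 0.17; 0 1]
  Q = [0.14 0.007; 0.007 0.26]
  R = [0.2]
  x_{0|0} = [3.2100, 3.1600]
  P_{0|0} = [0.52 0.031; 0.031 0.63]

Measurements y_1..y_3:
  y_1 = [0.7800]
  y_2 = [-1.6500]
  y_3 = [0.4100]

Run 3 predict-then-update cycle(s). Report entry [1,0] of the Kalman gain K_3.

K[1,0] = 0.7996

step 1: x^-=[3.7472, 3.1600]  P^-=[0.6887 0.1451; 0.1451 0.8900]  H_jac=[-0.1315 0.1560]  S=[0.2276]  K=[-0.2986; 0.5260]  nu=[0.0794]  x^+=[3.7235, 3.2018]  P^+=[0.6685 0.1808; 0.1808 0.8270]
step 2: x^-=[4.2678, 3.2018]  P^-=[0.8938 0.3284; 0.3284 1.0870]  H_jac=[-0.1125 0.1499]  S=[0.2247]  K=[-0.2283; 0.5610]  nu=[-2.2936]  x^+=[4.7915, 1.9151]  P^+=[0.8821 0.3572; 0.3572 1.0163]
step 3: x^-=[5.1170, 1.9151]  P^-=[1.1730 0.5370; 0.5370 1.2763]  H_jac=[-0.0642 0.1714]  S=[0.2305]  K=[0.0729; 0.7996]  nu=[0.0519]  x^+=[5.1208, 1.9566]  P^+=[1.1717 0.5236; 0.5236 1.1289]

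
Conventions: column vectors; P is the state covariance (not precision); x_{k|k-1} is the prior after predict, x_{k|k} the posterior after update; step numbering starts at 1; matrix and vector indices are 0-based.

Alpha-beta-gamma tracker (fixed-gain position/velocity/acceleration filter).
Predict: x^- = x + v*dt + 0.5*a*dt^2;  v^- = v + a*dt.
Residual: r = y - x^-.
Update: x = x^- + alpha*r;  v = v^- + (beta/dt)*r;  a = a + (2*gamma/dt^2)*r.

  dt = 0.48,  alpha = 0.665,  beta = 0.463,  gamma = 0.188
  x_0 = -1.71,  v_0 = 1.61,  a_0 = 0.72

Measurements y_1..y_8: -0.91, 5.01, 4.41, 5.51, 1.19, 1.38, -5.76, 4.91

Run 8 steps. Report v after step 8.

v_post = -4.3650

step 1: x_pred=-0.8543  r=-0.0557  x^+=-0.8913  v^+=1.9018  a^+=0.6290
step 2: x_pred=0.0940  r=4.9160  x^+=3.3631  v^+=6.9456  a^+=8.6516
step 3: x_pred=7.6937  r=-3.2837  x^+=5.5100  v^+=7.9310  a^+=3.2928
step 4: x_pred=9.6963  r=-4.1863  x^+=6.9124  v^+=5.4735  a^+=-3.5390
step 5: x_pred=9.1320  r=-7.9420  x^+=3.8506  v^+=-3.8859  a^+=-16.4999
step 6: x_pred=0.0846  r=1.2954  x^+=0.9460  v^+=-10.5563  a^+=-14.3858
step 7: x_pred=-5.7782  r=0.0182  x^+=-5.7661  v^+=-17.4439  a^+=-14.3561
step 8: x_pred=-15.7930  r=20.7030  x^+=-2.0255  v^+=-4.3650  a^+=19.4301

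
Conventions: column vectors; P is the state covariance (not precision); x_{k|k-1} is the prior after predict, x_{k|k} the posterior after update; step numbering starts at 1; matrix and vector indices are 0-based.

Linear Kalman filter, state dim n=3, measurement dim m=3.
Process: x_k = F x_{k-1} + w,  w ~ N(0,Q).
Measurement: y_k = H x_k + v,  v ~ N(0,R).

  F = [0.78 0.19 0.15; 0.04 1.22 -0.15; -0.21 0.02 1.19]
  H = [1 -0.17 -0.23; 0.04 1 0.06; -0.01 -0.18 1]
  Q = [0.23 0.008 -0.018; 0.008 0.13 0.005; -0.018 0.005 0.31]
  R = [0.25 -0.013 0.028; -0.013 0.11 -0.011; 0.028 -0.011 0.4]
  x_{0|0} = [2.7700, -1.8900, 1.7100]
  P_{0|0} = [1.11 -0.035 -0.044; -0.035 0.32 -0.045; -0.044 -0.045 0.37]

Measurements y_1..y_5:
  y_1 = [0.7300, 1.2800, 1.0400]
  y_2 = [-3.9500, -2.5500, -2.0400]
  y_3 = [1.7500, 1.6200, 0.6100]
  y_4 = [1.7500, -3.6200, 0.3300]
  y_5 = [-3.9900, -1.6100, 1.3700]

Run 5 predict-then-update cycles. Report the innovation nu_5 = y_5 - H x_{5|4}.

step 1: x^-=[2.0580, -2.4515, 1.4154]  P^-=[0.9020 0.0728 -0.1815; 0.0728 0.6300 -0.1223; -0.1815 -0.1223 0.9032]  S=[1.2671 -0.0040 -0.3486; -0.0040 0.7349 -0.1999; -0.3486 -0.1999 1.3716]  K=[0.7536 0.1554 0.0657; -0.0173 0.8361 -0.0549; -0.1091 0.0762 0.6592]  nu=[-1.4192, 3.5643, -0.7961]  x^+=[1.4899, 0.5969, 1.3171]  P^+=[0.1983 -0.0042 0.0469; -0.0042 0.0939 -0.0148; 0.0469 -0.0148 0.2576]
step 2: x^-=[1.4731, 0.5903, 1.2664]  P^-=[0.3687 0.0186 0.0346; 0.0186 0.2802 -0.0570; 0.0346 -0.0570 0.6595]  S=[0.6350 -0.0210 -0.0801; -0.0210 0.3880 -0.0774; -0.0801 -0.0774 1.0885]  K=[0.5775 0.1382 0.0777; -0.0079 0.7051 -0.0493; -0.0891 0.0762 0.6138]  nu=[-5.0315, -3.2752, -3.1854]  x^+=[-2.1327, -1.5221, -0.4900]  P^+=[0.1552 -0.0022 0.0469; -0.0022 0.0791 -0.0135; 0.0469 -0.0135 0.2402]
step 3: x^-=[-2.0262, -1.8687, -0.1657]  P^-=[0.3422 0.0164 0.0388; 0.0164 0.2576 -0.0525; 0.0388 -0.0525 0.6330]  S=[0.6056 -0.0210 -0.0705; -0.0210 0.3656 -0.0703; -0.0705 -0.0703 1.0596]  K=[0.5593 0.1355 0.0767; -0.0071 0.6880 -0.0484; -0.0886 0.0756 0.6051]  nu=[3.4204, 3.5797, 0.4191]  x^+=[0.4041, 0.5496, 0.0553]  P^+=[0.1505 -0.0020 0.0460; -0.0020 0.0772 -0.0132; 0.0460 -0.0132 0.2368]
step 4: x^-=[0.4279, 0.6784, -0.0081]  P^-=[0.3391 0.0162 0.0382; 0.0162 0.2545 -0.0517; 0.0382 -0.0517 0.6284]  S=[0.6026 -0.0209 -0.0701; -0.0209 0.3626 -0.0691; -0.0701 -0.0691 1.0546]  K=[0.5571 0.1351 0.0761; -0.0070 0.6856 -0.0481; -0.0891 0.0756 0.6034]  nu=[1.4356, -4.3150, 0.4645]  x^+=[0.6802, -2.3124, -0.1818]  P^+=[0.1498 -0.0020 0.0457; -0.0020 0.0769 -0.0132; 0.0457 -0.0132 0.2361]
step 5: x^-=[0.0640, -2.7666, -0.4055]  P^-=[0.3386 0.0162 0.0379; 0.0162 0.2541 -0.0515; 0.0379 -0.0515 0.6275]  S=[0.6022 -0.0209 -0.0702; -0.0209 0.3622 -0.0689; -0.0702 -0.0689 1.0536]  K=[0.5568 0.1350 0.0759; -0.0070 0.6853 -0.0481; -0.0893 0.0756 0.6030]  nu=[-4.6175, 1.1784, 1.2781]  x^+=[-2.2509, -1.9884, 0.8665]  P^+=[0.1497 -0.0019 0.0456; -0.0019 0.0769 -0.0131; 0.0456 -0.0131 0.2360]

innov = [-4.6175, 1.1784, 1.2781]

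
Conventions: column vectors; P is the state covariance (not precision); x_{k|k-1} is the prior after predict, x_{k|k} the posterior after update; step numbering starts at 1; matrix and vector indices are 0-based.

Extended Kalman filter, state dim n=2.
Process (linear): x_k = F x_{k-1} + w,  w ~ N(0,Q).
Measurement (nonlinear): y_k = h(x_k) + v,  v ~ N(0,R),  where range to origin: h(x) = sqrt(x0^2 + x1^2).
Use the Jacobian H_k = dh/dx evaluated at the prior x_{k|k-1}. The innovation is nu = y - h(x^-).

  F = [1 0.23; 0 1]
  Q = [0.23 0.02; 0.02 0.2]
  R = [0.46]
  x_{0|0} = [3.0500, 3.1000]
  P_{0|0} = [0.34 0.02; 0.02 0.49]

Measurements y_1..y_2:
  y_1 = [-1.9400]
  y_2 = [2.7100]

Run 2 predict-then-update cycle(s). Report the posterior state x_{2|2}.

step 1: x^-=[3.7630, 3.1000]  P^-=[0.6051 0.1527; 0.1527 0.6900]  H_jac=[0.7718 0.6358]  S=[1.2493]  K=[0.4516; 0.4455]  nu=[-6.8155]  x^+=[0.6854, 0.0636]  P^+=[0.3504 -0.0986; -0.0986 0.4420]
step 2: x^-=[0.7000, 0.0636]  P^-=[0.5584 0.0230; 0.0230 0.6420]  H_jac=[0.9959 0.0905]  S=[1.0232]  K=[0.5455; 0.0792]  nu=[2.0071]  x^+=[1.7949, 0.2226]  P^+=[0.2539 -0.0212; -0.0212 0.6356]

x_post = [1.7949, 0.2226]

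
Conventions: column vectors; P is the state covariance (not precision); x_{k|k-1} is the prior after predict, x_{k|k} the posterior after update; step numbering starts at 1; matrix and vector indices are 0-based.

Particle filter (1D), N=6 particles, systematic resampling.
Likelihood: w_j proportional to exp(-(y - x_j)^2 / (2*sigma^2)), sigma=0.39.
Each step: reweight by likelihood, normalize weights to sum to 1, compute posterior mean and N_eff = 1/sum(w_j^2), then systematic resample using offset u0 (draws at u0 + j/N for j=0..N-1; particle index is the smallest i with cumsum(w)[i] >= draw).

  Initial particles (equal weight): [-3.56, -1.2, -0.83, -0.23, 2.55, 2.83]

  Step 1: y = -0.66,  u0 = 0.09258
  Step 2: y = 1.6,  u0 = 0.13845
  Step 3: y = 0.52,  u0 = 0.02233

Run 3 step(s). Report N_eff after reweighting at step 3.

step 1: w=[0.0000, 0.2087, 0.4949, 0.2964, 0.0000, 0.0000]  mean=-0.7294  Neff=2.6571  idx=[1, 2, 2, 2, 3, 3]
step 2: w=[0.0000, 0.0001, 0.0001, 0.0001, 0.4998, 0.4998]  mean=-0.2302  Neff=2.0013  idx=[4, 4, 4, 5, 5, 5]
step 3: w=[0.1667, 0.1667, 0.1667, 0.1667, 0.1667, 0.1667]  mean=-0.2300  Neff=6.0000  idx=[0, 1, 2, 3, 4, 5]

N_eff = 6.0000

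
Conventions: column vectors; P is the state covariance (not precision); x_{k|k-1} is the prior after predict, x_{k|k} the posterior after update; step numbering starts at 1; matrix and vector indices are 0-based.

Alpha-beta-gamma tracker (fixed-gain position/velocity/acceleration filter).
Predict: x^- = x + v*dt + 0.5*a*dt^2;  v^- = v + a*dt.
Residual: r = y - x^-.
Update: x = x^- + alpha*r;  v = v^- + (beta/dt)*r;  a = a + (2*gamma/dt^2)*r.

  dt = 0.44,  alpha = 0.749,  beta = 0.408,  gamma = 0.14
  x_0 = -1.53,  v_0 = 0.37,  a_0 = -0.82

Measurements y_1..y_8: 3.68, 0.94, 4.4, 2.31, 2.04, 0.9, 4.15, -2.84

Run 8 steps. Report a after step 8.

a_post = -4.8252

step 1: x_pred=-1.4466  r=5.1266  x^+=2.3932  v^+=4.7629  a^+=6.5945
step 2: x_pred=5.1273  r=-4.1873  x^+=1.9910  v^+=3.7818  a^+=0.5385
step 3: x_pred=3.7071  r=0.6929  x^+=4.2261  v^+=4.6612  a^+=1.5406
step 4: x_pred=6.4261  r=-4.1161  x^+=3.3432  v^+=1.5223  a^+=-4.4125
step 5: x_pred=3.5858  r=-1.5458  x^+=2.4280  v^+=-1.8526  a^+=-6.6482
step 6: x_pred=0.9693  r=-0.0693  x^+=0.9174  v^+=-4.8421  a^+=-6.7484
step 7: x_pred=-1.8664  r=6.0164  x^+=2.6399  v^+=-2.2326  a^+=1.9529
step 8: x_pred=1.8466  r=-4.6866  x^+=-1.6637  v^+=-5.7190  a^+=-4.8252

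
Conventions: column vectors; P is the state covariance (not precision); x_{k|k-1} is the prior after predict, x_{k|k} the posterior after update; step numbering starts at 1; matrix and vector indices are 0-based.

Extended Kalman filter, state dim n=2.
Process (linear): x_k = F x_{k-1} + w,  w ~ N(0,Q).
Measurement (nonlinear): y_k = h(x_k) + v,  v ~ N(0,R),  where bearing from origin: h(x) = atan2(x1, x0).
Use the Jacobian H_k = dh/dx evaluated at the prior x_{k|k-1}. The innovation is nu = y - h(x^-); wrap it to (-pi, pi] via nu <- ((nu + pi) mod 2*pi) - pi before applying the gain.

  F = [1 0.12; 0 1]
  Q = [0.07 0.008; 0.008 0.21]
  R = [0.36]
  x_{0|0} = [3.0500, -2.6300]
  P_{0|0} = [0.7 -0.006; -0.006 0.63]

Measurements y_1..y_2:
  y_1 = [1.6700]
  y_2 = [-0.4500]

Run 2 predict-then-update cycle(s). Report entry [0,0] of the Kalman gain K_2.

step 1: x^-=[2.7344, -2.6300]  P^-=[0.7776 0.0776; 0.0776 0.8400]  H_jac=[0.1827 0.1900]  S=[0.4217]  K=[0.3719; 0.4121]  nu=[2.4359]  x^+=[3.6404, -1.6262]  P^+=[0.7193 0.0130; 0.0130 0.7684]
step 2: x^-=[3.4452, -1.6262]  P^-=[0.8035 0.1132; 0.1132 0.9784]  H_jac=[0.1120 0.2374]  S=[0.4312]  K=[0.2711; 0.5680]  nu=[-0.0090]  x^+=[3.4428, -1.6313]  P^+=[0.7718 0.0468; 0.0468 0.8393]

K[0,0] = 0.2711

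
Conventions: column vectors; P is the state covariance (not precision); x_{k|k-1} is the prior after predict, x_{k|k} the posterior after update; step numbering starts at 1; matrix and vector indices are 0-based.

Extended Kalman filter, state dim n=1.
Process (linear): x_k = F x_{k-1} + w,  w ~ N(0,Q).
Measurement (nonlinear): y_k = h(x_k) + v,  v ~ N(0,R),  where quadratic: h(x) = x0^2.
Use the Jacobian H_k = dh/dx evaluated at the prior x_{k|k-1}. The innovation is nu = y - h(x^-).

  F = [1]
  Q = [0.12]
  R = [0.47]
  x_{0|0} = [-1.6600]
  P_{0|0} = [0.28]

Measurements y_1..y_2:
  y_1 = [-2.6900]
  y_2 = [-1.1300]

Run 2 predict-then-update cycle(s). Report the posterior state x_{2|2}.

step 1: x^-=[-1.6600]  P^-=[0.4000]  H_jac=[-3.3200]  S=[4.8790]  K=[-0.2722]  nu=[-5.4456]  x^+=[-0.1778]  P^+=[0.0385]
step 2: x^-=[-0.1778]  P^-=[0.1585]  H_jac=[-0.3555]  S=[0.4900]  K=[-0.1150]  nu=[-1.1616]  x^+=[-0.0442]  P^+=[0.1520]

x_post = [-0.0442]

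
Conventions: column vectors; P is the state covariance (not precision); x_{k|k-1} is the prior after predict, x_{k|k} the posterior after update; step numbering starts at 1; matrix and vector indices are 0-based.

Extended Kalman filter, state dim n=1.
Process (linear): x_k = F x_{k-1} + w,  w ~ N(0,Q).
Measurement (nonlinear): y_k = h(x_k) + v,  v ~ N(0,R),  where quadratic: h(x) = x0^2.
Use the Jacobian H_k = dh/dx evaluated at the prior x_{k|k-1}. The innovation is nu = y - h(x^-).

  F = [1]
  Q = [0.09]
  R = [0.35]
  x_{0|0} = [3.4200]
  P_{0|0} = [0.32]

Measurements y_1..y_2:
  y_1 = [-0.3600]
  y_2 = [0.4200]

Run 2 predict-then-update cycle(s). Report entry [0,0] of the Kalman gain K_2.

K[0,0] = 0.2251

step 1: x^-=[3.4200]  P^-=[0.4100]  H_jac=[6.8400]  S=[19.5321]  K=[0.1436]  nu=[-12.0564]  x^+=[1.6890]  P^+=[0.0073]
step 2: x^-=[1.6890]  P^-=[0.0973]  H_jac=[3.3779]  S=[1.4608]  K=[0.2251]  nu=[-2.4326]  x^+=[1.1414]  P^+=[0.0233]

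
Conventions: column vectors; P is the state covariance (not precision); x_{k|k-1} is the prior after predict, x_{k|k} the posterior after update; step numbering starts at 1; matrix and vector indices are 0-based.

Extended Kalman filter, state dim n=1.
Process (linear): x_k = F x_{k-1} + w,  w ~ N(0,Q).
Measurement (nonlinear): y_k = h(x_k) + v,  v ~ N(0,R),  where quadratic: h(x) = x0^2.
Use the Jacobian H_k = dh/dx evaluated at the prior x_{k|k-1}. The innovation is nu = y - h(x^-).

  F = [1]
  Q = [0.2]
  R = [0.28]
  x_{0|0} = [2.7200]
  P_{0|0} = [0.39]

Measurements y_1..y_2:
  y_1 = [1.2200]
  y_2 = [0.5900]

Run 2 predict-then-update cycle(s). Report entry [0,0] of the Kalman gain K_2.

step 1: x^-=[2.7200]  P^-=[0.5900]  H_jac=[5.4400]  S=[17.7402]  K=[0.1809]  nu=[-6.1784]  x^+=[1.6022]  P^+=[0.0093]
step 2: x^-=[1.6022]  P^-=[0.2093]  H_jac=[3.2044]  S=[2.4292]  K=[0.2761]  nu=[-1.9770]  x^+=[1.0563]  P^+=[0.0241]

K[0,0] = 0.2761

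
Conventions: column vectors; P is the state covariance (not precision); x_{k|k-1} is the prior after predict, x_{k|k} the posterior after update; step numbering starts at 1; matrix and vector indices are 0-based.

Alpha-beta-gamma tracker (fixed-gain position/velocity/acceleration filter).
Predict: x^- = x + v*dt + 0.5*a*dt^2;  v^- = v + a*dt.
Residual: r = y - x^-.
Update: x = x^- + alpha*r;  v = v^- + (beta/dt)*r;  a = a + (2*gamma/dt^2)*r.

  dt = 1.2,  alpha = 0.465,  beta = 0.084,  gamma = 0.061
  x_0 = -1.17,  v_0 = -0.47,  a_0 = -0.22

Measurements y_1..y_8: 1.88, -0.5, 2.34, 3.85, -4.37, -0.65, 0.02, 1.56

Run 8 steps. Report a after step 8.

a_post = -0.1930

step 1: x_pred=-1.8924  r=3.7724  x^+=-0.1382  v^+=-0.4699  a^+=0.0996
step 2: x_pred=-0.6304  r=0.1304  x^+=-0.5698  v^+=-0.3413  a^+=0.1107
step 3: x_pred=-0.8996  r=3.2396  x^+=0.6068  v^+=0.0183  a^+=0.3851
step 4: x_pred=0.9060  r=2.9440  x^+=2.2750  v^+=0.6865  a^+=0.6345
step 5: x_pred=3.5557  r=-7.9257  x^+=-0.1298  v^+=0.8932  a^+=-0.0369
step 6: x_pred=0.9155  r=-1.5655  x^+=0.1875  v^+=0.7393  a^+=-0.1696
step 7: x_pred=0.9526  r=-0.9326  x^+=0.5189  v^+=0.4705  a^+=-0.2486
step 8: x_pred=0.9046  r=0.6554  x^+=1.2093  v^+=0.2181  a^+=-0.1930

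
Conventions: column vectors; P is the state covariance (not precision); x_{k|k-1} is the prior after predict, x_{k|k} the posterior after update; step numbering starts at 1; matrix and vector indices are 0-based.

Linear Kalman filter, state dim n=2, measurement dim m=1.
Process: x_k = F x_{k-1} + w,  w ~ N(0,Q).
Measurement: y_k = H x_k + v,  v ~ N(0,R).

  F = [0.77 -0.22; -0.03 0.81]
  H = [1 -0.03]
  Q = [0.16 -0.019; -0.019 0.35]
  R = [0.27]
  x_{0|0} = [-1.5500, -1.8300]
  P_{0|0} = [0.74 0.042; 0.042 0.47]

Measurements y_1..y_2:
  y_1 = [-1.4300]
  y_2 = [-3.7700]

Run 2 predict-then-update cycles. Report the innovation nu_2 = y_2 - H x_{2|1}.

innov = [-3.1266]

step 1: x^-=[-0.7909, -1.4358]  P^-=[0.6073 -0.0934; -0.0934 0.6570]  S=[0.8835]  K=[0.6905; -0.1280]  nu=[-0.6822]  x^+=[-1.2620, -1.3485]  P^+=[0.1860 -0.0153; -0.0153 0.6425]
step 2: x^-=[-0.6751, -1.0544]  P^-=[0.3065 -0.1474; -0.1474 0.7725]  S=[0.5861]  K=[0.5306; -0.2911]  nu=[-3.1266]  x^+=[-2.3340, -0.1443]  P^+=[0.1416 -0.0569; -0.0569 0.7228]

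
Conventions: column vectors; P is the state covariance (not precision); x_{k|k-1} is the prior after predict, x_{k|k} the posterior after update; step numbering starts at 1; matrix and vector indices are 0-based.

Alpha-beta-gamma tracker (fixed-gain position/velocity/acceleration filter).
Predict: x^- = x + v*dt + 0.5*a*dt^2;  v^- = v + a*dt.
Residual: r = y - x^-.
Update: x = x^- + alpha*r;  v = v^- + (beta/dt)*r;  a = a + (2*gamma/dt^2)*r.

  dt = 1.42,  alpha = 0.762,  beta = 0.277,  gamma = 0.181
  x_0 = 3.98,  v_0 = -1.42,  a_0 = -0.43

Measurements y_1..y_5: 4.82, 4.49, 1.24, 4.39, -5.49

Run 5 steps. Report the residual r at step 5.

step 1: x_pred=1.5301  r=3.2899  x^+=4.0370  v^+=-1.3888  a^+=0.1606
step 2: x_pred=2.2268  r=2.2632  x^+=3.9514  v^+=-0.7193  a^+=0.5669
step 3: x_pred=3.5016  r=-2.2616  x^+=1.7783  v^+=-0.3554  a^+=0.1609
step 4: x_pred=1.4359  r=2.9541  x^+=3.6869  v^+=0.4494  a^+=0.6913
step 5: x_pred=5.0220  r=-10.5120  x^+=-2.9881  v^+=-0.6196  a^+=-1.1959

resid = -10.5120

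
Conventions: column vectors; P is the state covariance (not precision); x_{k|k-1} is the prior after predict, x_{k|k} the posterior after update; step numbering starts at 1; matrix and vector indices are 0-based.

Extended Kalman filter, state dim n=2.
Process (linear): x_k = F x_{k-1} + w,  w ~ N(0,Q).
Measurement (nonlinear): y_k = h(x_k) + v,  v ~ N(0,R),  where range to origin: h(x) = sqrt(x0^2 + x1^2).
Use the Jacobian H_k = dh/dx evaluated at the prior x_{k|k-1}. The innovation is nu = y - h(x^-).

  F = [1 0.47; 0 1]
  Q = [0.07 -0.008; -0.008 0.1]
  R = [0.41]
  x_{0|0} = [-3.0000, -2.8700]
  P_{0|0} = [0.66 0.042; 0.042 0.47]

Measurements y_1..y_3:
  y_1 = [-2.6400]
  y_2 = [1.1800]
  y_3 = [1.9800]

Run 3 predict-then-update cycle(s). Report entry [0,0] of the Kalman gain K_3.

step 1: x^-=[-4.3489, -2.8700]  P^-=[0.8733 0.2549; 0.2549 0.5700]  H_jac=[-0.8346 -0.5508]  S=[1.4257]  K=[-0.6097; -0.3695]  nu=[-7.8505]  x^+=[0.4380, 0.0304]  P^+=[0.3433 -0.0663; -0.0663 0.3754]
step 2: x^-=[0.4522, 0.0304]  P^-=[0.4339 0.1022; 0.1022 0.4754]  H_jac=[0.9977 0.0670]  S=[0.8578]  K=[0.5127; 0.1560]  nu=[0.7267]  x^+=[0.8248, 0.1438]  P^+=[0.2084 0.0336; 0.0336 0.4545]
step 3: x^-=[0.8924, 0.1438]  P^-=[0.4104 0.2392; 0.2392 0.5545]  H_jac=[0.9873 0.1591]  S=[0.8992]  K=[0.4929; 0.3607]  nu=[1.0761]  x^+=[1.4228, 0.5319]  P^+=[0.1919 0.0793; 0.0793 0.4375]

K[0,0] = 0.4929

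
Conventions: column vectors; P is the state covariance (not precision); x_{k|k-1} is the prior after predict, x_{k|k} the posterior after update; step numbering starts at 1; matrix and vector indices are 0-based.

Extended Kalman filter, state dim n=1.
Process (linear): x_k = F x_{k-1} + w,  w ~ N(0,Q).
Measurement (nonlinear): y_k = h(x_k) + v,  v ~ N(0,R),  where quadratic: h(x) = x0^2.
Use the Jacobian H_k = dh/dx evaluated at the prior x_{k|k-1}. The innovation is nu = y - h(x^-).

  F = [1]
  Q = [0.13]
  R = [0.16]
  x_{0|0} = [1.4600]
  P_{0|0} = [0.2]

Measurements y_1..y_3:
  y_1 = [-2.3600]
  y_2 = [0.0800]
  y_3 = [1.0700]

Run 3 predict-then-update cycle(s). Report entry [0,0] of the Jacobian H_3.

H_jac[0,0] = 0.0104

step 1: x^-=[1.4600]  P^-=[0.3300]  H_jac=[2.9200]  S=[2.9737]  K=[0.3240]  nu=[-4.4916]  x^+=[0.0045]  P^+=[0.0178]
step 2: x^-=[0.0045]  P^-=[0.1478]  H_jac=[0.0091]  S=[0.1600]  K=[0.0084]  nu=[0.0800]  x^+=[0.0052]  P^+=[0.1477]
step 3: x^-=[0.0052]  P^-=[0.2777]  H_jac=[0.0104]  S=[0.1600]  K=[0.0181]  nu=[1.0700]  x^+=[0.0246]  P^+=[0.2777]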